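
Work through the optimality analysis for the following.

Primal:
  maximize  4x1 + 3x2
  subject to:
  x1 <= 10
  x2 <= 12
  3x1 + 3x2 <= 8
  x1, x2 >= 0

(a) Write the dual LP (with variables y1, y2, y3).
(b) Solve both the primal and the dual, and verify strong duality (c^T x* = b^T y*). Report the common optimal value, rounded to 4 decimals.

The standard primal-dual pair for 'max c^T x s.t. A x <= b, x >= 0' is:
  Dual:  min b^T y  s.t.  A^T y >= c,  y >= 0.

So the dual LP is:
  minimize  10y1 + 12y2 + 8y3
  subject to:
    y1 + 3y3 >= 4
    y2 + 3y3 >= 3
    y1, y2, y3 >= 0

Solving the primal: x* = (2.6667, 0).
  primal value c^T x* = 10.6667.
Solving the dual: y* = (0, 0, 1.3333).
  dual value b^T y* = 10.6667.
Strong duality: c^T x* = b^T y*. Confirmed.

10.6667


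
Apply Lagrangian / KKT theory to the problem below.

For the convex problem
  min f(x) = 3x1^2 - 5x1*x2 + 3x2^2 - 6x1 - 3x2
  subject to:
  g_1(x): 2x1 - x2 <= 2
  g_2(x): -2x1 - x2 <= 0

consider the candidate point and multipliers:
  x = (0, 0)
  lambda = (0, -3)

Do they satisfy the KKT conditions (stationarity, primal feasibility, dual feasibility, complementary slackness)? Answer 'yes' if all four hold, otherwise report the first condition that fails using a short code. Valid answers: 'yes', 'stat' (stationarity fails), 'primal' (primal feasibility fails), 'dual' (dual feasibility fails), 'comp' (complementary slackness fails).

Gradient of f: grad f(x) = Q x + c = (-6, -3)
Constraint values g_i(x) = a_i^T x - b_i:
  g_1((0, 0)) = -2
  g_2((0, 0)) = 0
Stationarity residual: grad f(x) + sum_i lambda_i a_i = (0, 0)
  -> stationarity OK
Primal feasibility (all g_i <= 0): OK
Dual feasibility (all lambda_i >= 0): FAILS
Complementary slackness (lambda_i * g_i(x) = 0 for all i): OK

Verdict: the first failing condition is dual_feasibility -> dual.

dual


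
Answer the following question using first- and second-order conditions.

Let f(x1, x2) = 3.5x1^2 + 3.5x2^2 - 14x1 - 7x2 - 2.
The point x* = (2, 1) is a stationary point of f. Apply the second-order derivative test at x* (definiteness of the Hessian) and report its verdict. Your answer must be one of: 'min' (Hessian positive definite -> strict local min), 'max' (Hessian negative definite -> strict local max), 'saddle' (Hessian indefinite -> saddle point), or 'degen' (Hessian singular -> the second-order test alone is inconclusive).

Compute the Hessian H = grad^2 f:
  H = [[7, 0], [0, 7]]
Verify stationarity: grad f(x*) = H x* + g = (0, 0).
Eigenvalues of H: 7, 7.
Both eigenvalues > 0, so H is positive definite -> x* is a strict local min.

min


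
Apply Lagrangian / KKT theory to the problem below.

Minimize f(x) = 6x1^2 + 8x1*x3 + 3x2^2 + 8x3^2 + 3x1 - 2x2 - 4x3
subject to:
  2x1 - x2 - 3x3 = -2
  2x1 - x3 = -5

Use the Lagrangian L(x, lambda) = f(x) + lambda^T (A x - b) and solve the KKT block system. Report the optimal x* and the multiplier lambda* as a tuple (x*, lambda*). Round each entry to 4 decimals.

Form the Lagrangian:
  L(x, lambda) = (1/2) x^T Q x + c^T x + lambda^T (A x - b)
Stationarity (grad_x L = 0): Q x + c + A^T lambda = 0.
Primal feasibility: A x = b.

This gives the KKT block system:
  [ Q   A^T ] [ x     ]   [-c ]
  [ A    0  ] [ lambda ] = [ b ]

Solving the linear system:
  x*      = (-2.5245, -2.902, -0.049)
  lambda* = (-19.4118, 33.2549)
  f(x*)   = 62.9387

x* = (-2.5245, -2.902, -0.049), lambda* = (-19.4118, 33.2549)


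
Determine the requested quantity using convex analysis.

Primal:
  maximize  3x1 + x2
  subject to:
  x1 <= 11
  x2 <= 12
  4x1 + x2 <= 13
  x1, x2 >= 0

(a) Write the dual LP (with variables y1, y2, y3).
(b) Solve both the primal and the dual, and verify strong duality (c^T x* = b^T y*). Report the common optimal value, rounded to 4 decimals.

The standard primal-dual pair for 'max c^T x s.t. A x <= b, x >= 0' is:
  Dual:  min b^T y  s.t.  A^T y >= c,  y >= 0.

So the dual LP is:
  minimize  11y1 + 12y2 + 13y3
  subject to:
    y1 + 4y3 >= 3
    y2 + y3 >= 1
    y1, y2, y3 >= 0

Solving the primal: x* = (0.25, 12).
  primal value c^T x* = 12.75.
Solving the dual: y* = (0, 0.25, 0.75).
  dual value b^T y* = 12.75.
Strong duality: c^T x* = b^T y*. Confirmed.

12.75


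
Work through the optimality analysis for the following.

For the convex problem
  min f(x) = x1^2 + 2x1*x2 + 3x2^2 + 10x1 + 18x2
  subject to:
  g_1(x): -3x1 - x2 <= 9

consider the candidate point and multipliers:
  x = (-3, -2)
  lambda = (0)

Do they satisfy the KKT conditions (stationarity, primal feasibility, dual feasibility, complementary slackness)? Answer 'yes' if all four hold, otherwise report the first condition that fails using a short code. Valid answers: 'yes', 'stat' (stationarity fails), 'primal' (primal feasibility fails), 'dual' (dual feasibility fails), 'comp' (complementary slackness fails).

Gradient of f: grad f(x) = Q x + c = (0, 0)
Constraint values g_i(x) = a_i^T x - b_i:
  g_1((-3, -2)) = 2
Stationarity residual: grad f(x) + sum_i lambda_i a_i = (0, 0)
  -> stationarity OK
Primal feasibility (all g_i <= 0): FAILS
Dual feasibility (all lambda_i >= 0): OK
Complementary slackness (lambda_i * g_i(x) = 0 for all i): OK

Verdict: the first failing condition is primal_feasibility -> primal.

primal


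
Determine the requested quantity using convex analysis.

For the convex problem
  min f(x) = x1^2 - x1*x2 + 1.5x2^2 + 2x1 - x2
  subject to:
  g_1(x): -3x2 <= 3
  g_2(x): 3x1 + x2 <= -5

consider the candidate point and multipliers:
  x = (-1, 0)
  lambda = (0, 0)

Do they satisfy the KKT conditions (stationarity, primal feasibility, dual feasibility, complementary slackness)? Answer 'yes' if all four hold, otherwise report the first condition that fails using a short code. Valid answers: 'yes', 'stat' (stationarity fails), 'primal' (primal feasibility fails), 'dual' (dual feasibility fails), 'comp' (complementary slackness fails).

Gradient of f: grad f(x) = Q x + c = (0, 0)
Constraint values g_i(x) = a_i^T x - b_i:
  g_1((-1, 0)) = -3
  g_2((-1, 0)) = 2
Stationarity residual: grad f(x) + sum_i lambda_i a_i = (0, 0)
  -> stationarity OK
Primal feasibility (all g_i <= 0): FAILS
Dual feasibility (all lambda_i >= 0): OK
Complementary slackness (lambda_i * g_i(x) = 0 for all i): OK

Verdict: the first failing condition is primal_feasibility -> primal.

primal


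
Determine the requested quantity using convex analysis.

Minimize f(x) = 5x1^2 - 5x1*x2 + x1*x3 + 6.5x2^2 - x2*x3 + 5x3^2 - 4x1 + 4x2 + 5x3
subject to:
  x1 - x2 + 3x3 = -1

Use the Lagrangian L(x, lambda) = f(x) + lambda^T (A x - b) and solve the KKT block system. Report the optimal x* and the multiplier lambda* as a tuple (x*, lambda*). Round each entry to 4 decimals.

Form the Lagrangian:
  L(x, lambda) = (1/2) x^T Q x + c^T x + lambda^T (A x - b)
Stationarity (grad_x L = 0): Q x + c + A^T lambda = 0.
Primal feasibility: A x = b.

This gives the KKT block system:
  [ Q   A^T ] [ x     ]   [-c ]
  [ A    0  ] [ lambda ] = [ b ]

Solving the linear system:
  x*      = (0.3531, -0.2207, -0.5246)
  lambda* = (-0.1093)
  f(x*)   = -2.5135

x* = (0.3531, -0.2207, -0.5246), lambda* = (-0.1093)


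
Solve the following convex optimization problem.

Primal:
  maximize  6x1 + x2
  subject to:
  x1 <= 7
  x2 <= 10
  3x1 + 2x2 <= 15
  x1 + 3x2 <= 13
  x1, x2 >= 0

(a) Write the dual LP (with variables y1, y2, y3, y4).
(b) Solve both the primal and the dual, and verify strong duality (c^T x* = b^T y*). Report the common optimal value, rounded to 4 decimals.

The standard primal-dual pair for 'max c^T x s.t. A x <= b, x >= 0' is:
  Dual:  min b^T y  s.t.  A^T y >= c,  y >= 0.

So the dual LP is:
  minimize  7y1 + 10y2 + 15y3 + 13y4
  subject to:
    y1 + 3y3 + y4 >= 6
    y2 + 2y3 + 3y4 >= 1
    y1, y2, y3, y4 >= 0

Solving the primal: x* = (5, 0).
  primal value c^T x* = 30.
Solving the dual: y* = (0, 0, 2, 0).
  dual value b^T y* = 30.
Strong duality: c^T x* = b^T y*. Confirmed.

30


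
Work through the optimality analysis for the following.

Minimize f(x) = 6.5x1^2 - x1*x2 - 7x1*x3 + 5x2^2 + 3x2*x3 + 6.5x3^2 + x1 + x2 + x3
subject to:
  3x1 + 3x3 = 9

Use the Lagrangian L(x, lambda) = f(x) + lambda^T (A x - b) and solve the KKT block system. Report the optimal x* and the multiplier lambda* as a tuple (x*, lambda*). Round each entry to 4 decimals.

Form the Lagrangian:
  L(x, lambda) = (1/2) x^T Q x + c^T x + lambda^T (A x - b)
Stationarity (grad_x L = 0): Q x + c + A^T lambda = 0.
Primal feasibility: A x = b.

This gives the KKT block system:
  [ Q   A^T ] [ x     ]   [-c ]
  [ A    0  ] [ lambda ] = [ b ]

Solving the linear system:
  x*      = (1.4583, -0.4167, 1.5417)
  lambda* = (-3.1944)
  f(x*)   = 15.6667

x* = (1.4583, -0.4167, 1.5417), lambda* = (-3.1944)


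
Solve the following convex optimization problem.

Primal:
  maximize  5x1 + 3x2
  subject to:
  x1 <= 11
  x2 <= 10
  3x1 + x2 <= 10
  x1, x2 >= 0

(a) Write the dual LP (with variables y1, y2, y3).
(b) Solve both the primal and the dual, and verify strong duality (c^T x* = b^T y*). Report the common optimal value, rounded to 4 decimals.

The standard primal-dual pair for 'max c^T x s.t. A x <= b, x >= 0' is:
  Dual:  min b^T y  s.t.  A^T y >= c,  y >= 0.

So the dual LP is:
  minimize  11y1 + 10y2 + 10y3
  subject to:
    y1 + 3y3 >= 5
    y2 + y3 >= 3
    y1, y2, y3 >= 0

Solving the primal: x* = (0, 10).
  primal value c^T x* = 30.
Solving the dual: y* = (0, 1.3333, 1.6667).
  dual value b^T y* = 30.
Strong duality: c^T x* = b^T y*. Confirmed.

30


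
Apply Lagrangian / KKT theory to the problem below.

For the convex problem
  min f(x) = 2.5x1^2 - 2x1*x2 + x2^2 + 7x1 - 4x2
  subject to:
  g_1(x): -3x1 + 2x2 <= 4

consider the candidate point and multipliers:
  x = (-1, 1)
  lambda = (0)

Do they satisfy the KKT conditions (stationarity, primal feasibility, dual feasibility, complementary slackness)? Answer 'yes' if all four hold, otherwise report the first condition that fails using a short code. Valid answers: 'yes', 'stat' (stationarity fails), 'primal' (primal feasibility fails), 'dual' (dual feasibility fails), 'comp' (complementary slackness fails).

Gradient of f: grad f(x) = Q x + c = (0, 0)
Constraint values g_i(x) = a_i^T x - b_i:
  g_1((-1, 1)) = 1
Stationarity residual: grad f(x) + sum_i lambda_i a_i = (0, 0)
  -> stationarity OK
Primal feasibility (all g_i <= 0): FAILS
Dual feasibility (all lambda_i >= 0): OK
Complementary slackness (lambda_i * g_i(x) = 0 for all i): OK

Verdict: the first failing condition is primal_feasibility -> primal.

primal


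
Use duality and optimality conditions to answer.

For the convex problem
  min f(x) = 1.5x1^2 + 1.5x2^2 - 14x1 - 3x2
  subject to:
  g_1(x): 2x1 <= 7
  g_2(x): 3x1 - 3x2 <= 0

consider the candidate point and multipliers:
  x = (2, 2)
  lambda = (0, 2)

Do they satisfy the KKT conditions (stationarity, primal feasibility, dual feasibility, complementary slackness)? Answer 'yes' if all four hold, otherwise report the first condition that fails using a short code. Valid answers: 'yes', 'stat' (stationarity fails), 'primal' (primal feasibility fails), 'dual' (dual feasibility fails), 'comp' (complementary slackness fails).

Gradient of f: grad f(x) = Q x + c = (-8, 3)
Constraint values g_i(x) = a_i^T x - b_i:
  g_1((2, 2)) = -3
  g_2((2, 2)) = 0
Stationarity residual: grad f(x) + sum_i lambda_i a_i = (-2, -3)
  -> stationarity FAILS
Primal feasibility (all g_i <= 0): OK
Dual feasibility (all lambda_i >= 0): OK
Complementary slackness (lambda_i * g_i(x) = 0 for all i): OK

Verdict: the first failing condition is stationarity -> stat.

stat


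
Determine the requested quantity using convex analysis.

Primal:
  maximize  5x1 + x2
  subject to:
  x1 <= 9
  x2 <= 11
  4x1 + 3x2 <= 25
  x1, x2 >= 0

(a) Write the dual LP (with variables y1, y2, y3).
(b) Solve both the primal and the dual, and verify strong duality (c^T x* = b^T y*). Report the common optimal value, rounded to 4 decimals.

The standard primal-dual pair for 'max c^T x s.t. A x <= b, x >= 0' is:
  Dual:  min b^T y  s.t.  A^T y >= c,  y >= 0.

So the dual LP is:
  minimize  9y1 + 11y2 + 25y3
  subject to:
    y1 + 4y3 >= 5
    y2 + 3y3 >= 1
    y1, y2, y3 >= 0

Solving the primal: x* = (6.25, 0).
  primal value c^T x* = 31.25.
Solving the dual: y* = (0, 0, 1.25).
  dual value b^T y* = 31.25.
Strong duality: c^T x* = b^T y*. Confirmed.

31.25


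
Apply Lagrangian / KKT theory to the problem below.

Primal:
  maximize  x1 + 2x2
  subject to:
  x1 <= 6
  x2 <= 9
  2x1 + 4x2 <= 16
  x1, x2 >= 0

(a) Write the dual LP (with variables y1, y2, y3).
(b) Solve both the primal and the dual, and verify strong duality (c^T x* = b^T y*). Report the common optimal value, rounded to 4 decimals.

The standard primal-dual pair for 'max c^T x s.t. A x <= b, x >= 0' is:
  Dual:  min b^T y  s.t.  A^T y >= c,  y >= 0.

So the dual LP is:
  minimize  6y1 + 9y2 + 16y3
  subject to:
    y1 + 2y3 >= 1
    y2 + 4y3 >= 2
    y1, y2, y3 >= 0

Solving the primal: x* = (0, 4).
  primal value c^T x* = 8.
Solving the dual: y* = (0, 0, 0.5).
  dual value b^T y* = 8.
Strong duality: c^T x* = b^T y*. Confirmed.

8


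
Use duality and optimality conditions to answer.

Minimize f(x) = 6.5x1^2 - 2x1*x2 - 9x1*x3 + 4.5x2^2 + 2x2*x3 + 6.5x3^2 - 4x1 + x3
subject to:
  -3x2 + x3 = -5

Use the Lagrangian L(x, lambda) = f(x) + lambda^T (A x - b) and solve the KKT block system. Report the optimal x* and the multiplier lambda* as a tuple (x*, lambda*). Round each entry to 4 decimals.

Form the Lagrangian:
  L(x, lambda) = (1/2) x^T Q x + c^T x + lambda^T (A x - b)
Stationarity (grad_x L = 0): Q x + c + A^T lambda = 0.
Primal feasibility: A x = b.

This gives the KKT block system:
  [ Q   A^T ] [ x     ]   [-c ]
  [ A    0  ] [ lambda ] = [ b ]

Solving the linear system:
  x*      = (0.2099, 1.5079, -0.4764)
  lambda* = (4.0661)
  f(x*)   = 9.5073

x* = (0.2099, 1.5079, -0.4764), lambda* = (4.0661)


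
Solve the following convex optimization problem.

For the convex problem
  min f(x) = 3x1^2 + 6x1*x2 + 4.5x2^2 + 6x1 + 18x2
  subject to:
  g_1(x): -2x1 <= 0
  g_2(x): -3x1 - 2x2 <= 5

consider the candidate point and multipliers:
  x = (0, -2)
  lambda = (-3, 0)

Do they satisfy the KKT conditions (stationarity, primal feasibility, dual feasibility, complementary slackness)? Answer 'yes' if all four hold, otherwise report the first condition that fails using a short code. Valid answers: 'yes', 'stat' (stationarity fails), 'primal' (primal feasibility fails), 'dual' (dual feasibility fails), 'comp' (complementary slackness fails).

Gradient of f: grad f(x) = Q x + c = (-6, 0)
Constraint values g_i(x) = a_i^T x - b_i:
  g_1((0, -2)) = 0
  g_2((0, -2)) = -1
Stationarity residual: grad f(x) + sum_i lambda_i a_i = (0, 0)
  -> stationarity OK
Primal feasibility (all g_i <= 0): OK
Dual feasibility (all lambda_i >= 0): FAILS
Complementary slackness (lambda_i * g_i(x) = 0 for all i): OK

Verdict: the first failing condition is dual_feasibility -> dual.

dual


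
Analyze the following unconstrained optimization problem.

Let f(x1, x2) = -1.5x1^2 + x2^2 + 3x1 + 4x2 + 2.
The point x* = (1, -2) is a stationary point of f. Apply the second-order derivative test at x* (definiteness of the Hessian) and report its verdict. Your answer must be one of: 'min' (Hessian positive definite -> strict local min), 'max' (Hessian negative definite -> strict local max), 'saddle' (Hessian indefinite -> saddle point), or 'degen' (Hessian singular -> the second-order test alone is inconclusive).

Compute the Hessian H = grad^2 f:
  H = [[-3, 0], [0, 2]]
Verify stationarity: grad f(x*) = H x* + g = (0, 0).
Eigenvalues of H: -3, 2.
Eigenvalues have mixed signs, so H is indefinite -> x* is a saddle point.

saddle


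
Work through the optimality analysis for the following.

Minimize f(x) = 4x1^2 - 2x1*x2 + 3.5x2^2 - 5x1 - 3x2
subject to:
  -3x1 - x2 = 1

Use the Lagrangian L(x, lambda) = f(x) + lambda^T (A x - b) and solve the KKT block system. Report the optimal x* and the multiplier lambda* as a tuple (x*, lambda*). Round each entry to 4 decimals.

Form the Lagrangian:
  L(x, lambda) = (1/2) x^T Q x + c^T x + lambda^T (A x - b)
Stationarity (grad_x L = 0): Q x + c + A^T lambda = 0.
Primal feasibility: A x = b.

This gives the KKT block system:
  [ Q   A^T ] [ x     ]   [-c ]
  [ A    0  ] [ lambda ] = [ b ]

Solving the linear system:
  x*      = (-0.3253, -0.0241)
  lambda* = (-2.5181)
  f(x*)   = 2.1084

x* = (-0.3253, -0.0241), lambda* = (-2.5181)


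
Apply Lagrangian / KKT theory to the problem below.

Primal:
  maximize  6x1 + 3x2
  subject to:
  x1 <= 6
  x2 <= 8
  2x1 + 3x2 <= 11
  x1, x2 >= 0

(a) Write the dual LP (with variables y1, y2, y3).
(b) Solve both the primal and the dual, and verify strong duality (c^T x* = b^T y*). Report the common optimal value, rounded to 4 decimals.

The standard primal-dual pair for 'max c^T x s.t. A x <= b, x >= 0' is:
  Dual:  min b^T y  s.t.  A^T y >= c,  y >= 0.

So the dual LP is:
  minimize  6y1 + 8y2 + 11y3
  subject to:
    y1 + 2y3 >= 6
    y2 + 3y3 >= 3
    y1, y2, y3 >= 0

Solving the primal: x* = (5.5, 0).
  primal value c^T x* = 33.
Solving the dual: y* = (0, 0, 3).
  dual value b^T y* = 33.
Strong duality: c^T x* = b^T y*. Confirmed.

33


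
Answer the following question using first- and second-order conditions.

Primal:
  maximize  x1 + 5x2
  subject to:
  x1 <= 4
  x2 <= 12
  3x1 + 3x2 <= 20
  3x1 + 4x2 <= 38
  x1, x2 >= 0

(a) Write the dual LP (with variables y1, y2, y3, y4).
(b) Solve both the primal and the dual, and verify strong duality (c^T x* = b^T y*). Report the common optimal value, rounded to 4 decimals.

The standard primal-dual pair for 'max c^T x s.t. A x <= b, x >= 0' is:
  Dual:  min b^T y  s.t.  A^T y >= c,  y >= 0.

So the dual LP is:
  minimize  4y1 + 12y2 + 20y3 + 38y4
  subject to:
    y1 + 3y3 + 3y4 >= 1
    y2 + 3y3 + 4y4 >= 5
    y1, y2, y3, y4 >= 0

Solving the primal: x* = (0, 6.6667).
  primal value c^T x* = 33.3333.
Solving the dual: y* = (0, 0, 1.6667, 0).
  dual value b^T y* = 33.3333.
Strong duality: c^T x* = b^T y*. Confirmed.

33.3333


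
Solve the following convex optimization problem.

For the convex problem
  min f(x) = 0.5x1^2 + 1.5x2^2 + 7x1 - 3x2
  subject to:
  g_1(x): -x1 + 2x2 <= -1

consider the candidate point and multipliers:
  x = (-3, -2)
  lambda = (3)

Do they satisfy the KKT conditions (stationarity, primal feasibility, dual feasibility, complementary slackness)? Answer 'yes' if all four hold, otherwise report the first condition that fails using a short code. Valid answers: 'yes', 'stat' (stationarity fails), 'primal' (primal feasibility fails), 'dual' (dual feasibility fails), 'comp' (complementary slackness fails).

Gradient of f: grad f(x) = Q x + c = (4, -9)
Constraint values g_i(x) = a_i^T x - b_i:
  g_1((-3, -2)) = 0
Stationarity residual: grad f(x) + sum_i lambda_i a_i = (1, -3)
  -> stationarity FAILS
Primal feasibility (all g_i <= 0): OK
Dual feasibility (all lambda_i >= 0): OK
Complementary slackness (lambda_i * g_i(x) = 0 for all i): OK

Verdict: the first failing condition is stationarity -> stat.

stat


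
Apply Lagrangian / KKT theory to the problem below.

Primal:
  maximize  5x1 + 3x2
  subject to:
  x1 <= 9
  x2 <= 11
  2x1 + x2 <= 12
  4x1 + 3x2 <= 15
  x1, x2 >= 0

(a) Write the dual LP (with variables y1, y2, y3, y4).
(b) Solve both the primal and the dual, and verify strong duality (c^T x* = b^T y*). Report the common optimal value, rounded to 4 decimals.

The standard primal-dual pair for 'max c^T x s.t. A x <= b, x >= 0' is:
  Dual:  min b^T y  s.t.  A^T y >= c,  y >= 0.

So the dual LP is:
  minimize  9y1 + 11y2 + 12y3 + 15y4
  subject to:
    y1 + 2y3 + 4y4 >= 5
    y2 + y3 + 3y4 >= 3
    y1, y2, y3, y4 >= 0

Solving the primal: x* = (3.75, 0).
  primal value c^T x* = 18.75.
Solving the dual: y* = (0, 0, 0, 1.25).
  dual value b^T y* = 18.75.
Strong duality: c^T x* = b^T y*. Confirmed.

18.75


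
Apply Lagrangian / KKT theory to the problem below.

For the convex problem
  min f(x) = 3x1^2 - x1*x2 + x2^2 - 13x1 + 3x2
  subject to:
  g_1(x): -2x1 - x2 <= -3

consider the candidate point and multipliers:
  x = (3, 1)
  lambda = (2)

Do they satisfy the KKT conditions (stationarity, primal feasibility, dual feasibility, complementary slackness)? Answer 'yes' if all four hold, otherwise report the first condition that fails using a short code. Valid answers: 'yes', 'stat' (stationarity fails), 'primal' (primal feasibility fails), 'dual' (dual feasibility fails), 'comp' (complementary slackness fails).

Gradient of f: grad f(x) = Q x + c = (4, 2)
Constraint values g_i(x) = a_i^T x - b_i:
  g_1((3, 1)) = -4
Stationarity residual: grad f(x) + sum_i lambda_i a_i = (0, 0)
  -> stationarity OK
Primal feasibility (all g_i <= 0): OK
Dual feasibility (all lambda_i >= 0): OK
Complementary slackness (lambda_i * g_i(x) = 0 for all i): FAILS

Verdict: the first failing condition is complementary_slackness -> comp.

comp


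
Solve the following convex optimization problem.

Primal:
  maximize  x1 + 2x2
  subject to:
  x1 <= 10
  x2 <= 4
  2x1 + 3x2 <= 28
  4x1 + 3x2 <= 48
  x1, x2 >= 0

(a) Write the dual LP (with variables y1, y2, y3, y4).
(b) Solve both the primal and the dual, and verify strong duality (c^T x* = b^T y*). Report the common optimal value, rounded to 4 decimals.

The standard primal-dual pair for 'max c^T x s.t. A x <= b, x >= 0' is:
  Dual:  min b^T y  s.t.  A^T y >= c,  y >= 0.

So the dual LP is:
  minimize  10y1 + 4y2 + 28y3 + 48y4
  subject to:
    y1 + 2y3 + 4y4 >= 1
    y2 + 3y3 + 3y4 >= 2
    y1, y2, y3, y4 >= 0

Solving the primal: x* = (8, 4).
  primal value c^T x* = 16.
Solving the dual: y* = (0, 0.5, 0.5, 0).
  dual value b^T y* = 16.
Strong duality: c^T x* = b^T y*. Confirmed.

16


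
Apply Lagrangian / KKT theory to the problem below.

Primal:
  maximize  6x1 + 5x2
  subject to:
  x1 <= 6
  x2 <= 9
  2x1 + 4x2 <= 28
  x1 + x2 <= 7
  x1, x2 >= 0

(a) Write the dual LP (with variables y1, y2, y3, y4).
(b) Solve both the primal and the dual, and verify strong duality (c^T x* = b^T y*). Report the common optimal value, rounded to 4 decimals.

The standard primal-dual pair for 'max c^T x s.t. A x <= b, x >= 0' is:
  Dual:  min b^T y  s.t.  A^T y >= c,  y >= 0.

So the dual LP is:
  minimize  6y1 + 9y2 + 28y3 + 7y4
  subject to:
    y1 + 2y3 + y4 >= 6
    y2 + 4y3 + y4 >= 5
    y1, y2, y3, y4 >= 0

Solving the primal: x* = (6, 1).
  primal value c^T x* = 41.
Solving the dual: y* = (1, 0, 0, 5).
  dual value b^T y* = 41.
Strong duality: c^T x* = b^T y*. Confirmed.

41


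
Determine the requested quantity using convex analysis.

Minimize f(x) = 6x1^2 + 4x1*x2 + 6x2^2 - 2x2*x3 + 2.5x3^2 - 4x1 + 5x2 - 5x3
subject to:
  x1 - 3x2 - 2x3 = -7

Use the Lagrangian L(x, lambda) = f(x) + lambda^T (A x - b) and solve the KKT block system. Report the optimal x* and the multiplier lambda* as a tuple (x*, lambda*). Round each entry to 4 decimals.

Form the Lagrangian:
  L(x, lambda) = (1/2) x^T Q x + c^T x + lambda^T (A x - b)
Stationarity (grad_x L = 0): Q x + c + A^T lambda = 0.
Primal feasibility: A x = b.

This gives the KKT block system:
  [ Q   A^T ] [ x     ]   [-c ]
  [ A    0  ] [ lambda ] = [ b ]

Solving the linear system:
  x*      = (-0.1298, 0.7061, 2.376)
  lambda* = (2.7339)
  f(x*)   = 5.6534

x* = (-0.1298, 0.7061, 2.376), lambda* = (2.7339)


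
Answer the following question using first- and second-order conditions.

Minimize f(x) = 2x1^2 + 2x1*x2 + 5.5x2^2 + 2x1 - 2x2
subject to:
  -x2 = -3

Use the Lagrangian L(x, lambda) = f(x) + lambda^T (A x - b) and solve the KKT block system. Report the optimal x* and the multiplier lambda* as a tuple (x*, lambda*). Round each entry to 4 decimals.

Form the Lagrangian:
  L(x, lambda) = (1/2) x^T Q x + c^T x + lambda^T (A x - b)
Stationarity (grad_x L = 0): Q x + c + A^T lambda = 0.
Primal feasibility: A x = b.

This gives the KKT block system:
  [ Q   A^T ] [ x     ]   [-c ]
  [ A    0  ] [ lambda ] = [ b ]

Solving the linear system:
  x*      = (-2, 3)
  lambda* = (27)
  f(x*)   = 35.5

x* = (-2, 3), lambda* = (27)


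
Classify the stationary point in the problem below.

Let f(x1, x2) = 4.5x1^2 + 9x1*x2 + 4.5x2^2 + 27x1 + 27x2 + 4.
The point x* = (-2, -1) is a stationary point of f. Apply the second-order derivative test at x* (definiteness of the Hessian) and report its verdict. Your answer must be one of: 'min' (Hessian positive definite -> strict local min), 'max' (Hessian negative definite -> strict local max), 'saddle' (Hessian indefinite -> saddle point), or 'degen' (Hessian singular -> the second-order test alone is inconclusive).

Compute the Hessian H = grad^2 f:
  H = [[9, 9], [9, 9]]
Verify stationarity: grad f(x*) = H x* + g = (0, 0).
Eigenvalues of H: 0, 18.
H has a zero eigenvalue (singular; positive semidefinite but not definite), so H is neither positive definite, negative definite, nor indefinite. The second-order test alone is inconclusive -> degen.
(Indeed, f is constant along the null direction of H through x*, so x* is not a strict local extremum.)

degen


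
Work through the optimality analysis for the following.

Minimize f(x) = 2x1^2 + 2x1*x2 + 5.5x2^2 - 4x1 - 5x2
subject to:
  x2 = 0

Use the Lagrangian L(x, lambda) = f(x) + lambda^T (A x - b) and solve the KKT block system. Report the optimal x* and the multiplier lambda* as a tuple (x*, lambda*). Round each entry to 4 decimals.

Form the Lagrangian:
  L(x, lambda) = (1/2) x^T Q x + c^T x + lambda^T (A x - b)
Stationarity (grad_x L = 0): Q x + c + A^T lambda = 0.
Primal feasibility: A x = b.

This gives the KKT block system:
  [ Q   A^T ] [ x     ]   [-c ]
  [ A    0  ] [ lambda ] = [ b ]

Solving the linear system:
  x*      = (1, 0)
  lambda* = (3)
  f(x*)   = -2

x* = (1, 0), lambda* = (3)


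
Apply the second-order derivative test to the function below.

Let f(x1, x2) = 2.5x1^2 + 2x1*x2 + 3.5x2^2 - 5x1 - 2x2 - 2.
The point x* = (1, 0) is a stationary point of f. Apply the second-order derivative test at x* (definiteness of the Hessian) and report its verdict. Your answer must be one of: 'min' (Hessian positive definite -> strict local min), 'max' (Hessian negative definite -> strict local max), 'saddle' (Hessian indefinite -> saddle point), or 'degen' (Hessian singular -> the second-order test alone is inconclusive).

Compute the Hessian H = grad^2 f:
  H = [[5, 2], [2, 7]]
Verify stationarity: grad f(x*) = H x* + g = (0, 0).
Eigenvalues of H: 3.7639, 8.2361.
Both eigenvalues > 0, so H is positive definite -> x* is a strict local min.

min


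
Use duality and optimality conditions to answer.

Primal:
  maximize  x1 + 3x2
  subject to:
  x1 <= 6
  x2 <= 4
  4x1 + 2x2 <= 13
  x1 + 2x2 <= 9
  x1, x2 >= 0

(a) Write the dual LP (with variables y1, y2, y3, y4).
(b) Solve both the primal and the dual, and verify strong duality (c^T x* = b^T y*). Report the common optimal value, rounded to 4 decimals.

The standard primal-dual pair for 'max c^T x s.t. A x <= b, x >= 0' is:
  Dual:  min b^T y  s.t.  A^T y >= c,  y >= 0.

So the dual LP is:
  minimize  6y1 + 4y2 + 13y3 + 9y4
  subject to:
    y1 + 4y3 + y4 >= 1
    y2 + 2y3 + 2y4 >= 3
    y1, y2, y3, y4 >= 0

Solving the primal: x* = (1, 4).
  primal value c^T x* = 13.
Solving the dual: y* = (0, 1, 0, 1).
  dual value b^T y* = 13.
Strong duality: c^T x* = b^T y*. Confirmed.

13


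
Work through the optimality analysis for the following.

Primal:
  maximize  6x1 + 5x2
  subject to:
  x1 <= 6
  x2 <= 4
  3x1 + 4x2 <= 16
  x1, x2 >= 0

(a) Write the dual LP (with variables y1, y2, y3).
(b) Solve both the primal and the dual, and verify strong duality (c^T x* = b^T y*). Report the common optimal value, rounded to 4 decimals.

The standard primal-dual pair for 'max c^T x s.t. A x <= b, x >= 0' is:
  Dual:  min b^T y  s.t.  A^T y >= c,  y >= 0.

So the dual LP is:
  minimize  6y1 + 4y2 + 16y3
  subject to:
    y1 + 3y3 >= 6
    y2 + 4y3 >= 5
    y1, y2, y3 >= 0

Solving the primal: x* = (5.3333, 0).
  primal value c^T x* = 32.
Solving the dual: y* = (0, 0, 2).
  dual value b^T y* = 32.
Strong duality: c^T x* = b^T y*. Confirmed.

32


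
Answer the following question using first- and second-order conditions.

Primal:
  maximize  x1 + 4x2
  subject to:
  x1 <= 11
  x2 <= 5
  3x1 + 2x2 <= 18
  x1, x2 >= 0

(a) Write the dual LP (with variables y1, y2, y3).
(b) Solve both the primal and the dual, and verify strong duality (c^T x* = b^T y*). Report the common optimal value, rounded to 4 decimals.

The standard primal-dual pair for 'max c^T x s.t. A x <= b, x >= 0' is:
  Dual:  min b^T y  s.t.  A^T y >= c,  y >= 0.

So the dual LP is:
  minimize  11y1 + 5y2 + 18y3
  subject to:
    y1 + 3y3 >= 1
    y2 + 2y3 >= 4
    y1, y2, y3 >= 0

Solving the primal: x* = (2.6667, 5).
  primal value c^T x* = 22.6667.
Solving the dual: y* = (0, 3.3333, 0.3333).
  dual value b^T y* = 22.6667.
Strong duality: c^T x* = b^T y*. Confirmed.

22.6667


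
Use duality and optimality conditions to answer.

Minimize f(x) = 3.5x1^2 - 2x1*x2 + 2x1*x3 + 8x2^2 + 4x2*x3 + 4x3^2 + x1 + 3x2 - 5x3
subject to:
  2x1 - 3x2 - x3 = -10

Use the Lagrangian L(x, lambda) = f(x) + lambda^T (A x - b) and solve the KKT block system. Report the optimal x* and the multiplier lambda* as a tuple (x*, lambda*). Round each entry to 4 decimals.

Form the Lagrangian:
  L(x, lambda) = (1/2) x^T Q x + c^T x + lambda^T (A x - b)
Stationarity (grad_x L = 0): Q x + c + A^T lambda = 0.
Primal feasibility: A x = b.

This gives the KKT block system:
  [ Q   A^T ] [ x     ]   [-c ]
  [ A    0  ] [ lambda ] = [ b ]

Solving the linear system:
  x*      = (-3.1364, 0.4915, 2.2528)
  lambda* = (8.7159)
  f(x*)   = 37.1165

x* = (-3.1364, 0.4915, 2.2528), lambda* = (8.7159)


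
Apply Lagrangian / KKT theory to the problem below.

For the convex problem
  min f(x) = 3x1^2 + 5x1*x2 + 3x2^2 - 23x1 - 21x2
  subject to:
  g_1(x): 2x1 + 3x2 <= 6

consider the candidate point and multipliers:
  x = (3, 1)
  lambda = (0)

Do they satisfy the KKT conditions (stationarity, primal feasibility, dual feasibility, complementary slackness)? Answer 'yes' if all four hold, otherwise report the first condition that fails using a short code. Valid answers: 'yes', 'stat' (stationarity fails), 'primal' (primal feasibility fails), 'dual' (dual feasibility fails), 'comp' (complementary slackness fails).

Gradient of f: grad f(x) = Q x + c = (0, 0)
Constraint values g_i(x) = a_i^T x - b_i:
  g_1((3, 1)) = 3
Stationarity residual: grad f(x) + sum_i lambda_i a_i = (0, 0)
  -> stationarity OK
Primal feasibility (all g_i <= 0): FAILS
Dual feasibility (all lambda_i >= 0): OK
Complementary slackness (lambda_i * g_i(x) = 0 for all i): OK

Verdict: the first failing condition is primal_feasibility -> primal.

primal


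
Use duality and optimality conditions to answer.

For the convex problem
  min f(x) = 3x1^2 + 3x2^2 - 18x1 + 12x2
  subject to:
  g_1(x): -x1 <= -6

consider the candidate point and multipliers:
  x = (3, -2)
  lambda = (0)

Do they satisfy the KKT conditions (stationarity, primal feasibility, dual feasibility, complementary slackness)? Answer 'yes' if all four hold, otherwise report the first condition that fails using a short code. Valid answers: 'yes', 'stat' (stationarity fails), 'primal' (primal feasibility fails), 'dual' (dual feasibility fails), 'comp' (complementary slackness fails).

Gradient of f: grad f(x) = Q x + c = (0, 0)
Constraint values g_i(x) = a_i^T x - b_i:
  g_1((3, -2)) = 3
Stationarity residual: grad f(x) + sum_i lambda_i a_i = (0, 0)
  -> stationarity OK
Primal feasibility (all g_i <= 0): FAILS
Dual feasibility (all lambda_i >= 0): OK
Complementary slackness (lambda_i * g_i(x) = 0 for all i): OK

Verdict: the first failing condition is primal_feasibility -> primal.

primal


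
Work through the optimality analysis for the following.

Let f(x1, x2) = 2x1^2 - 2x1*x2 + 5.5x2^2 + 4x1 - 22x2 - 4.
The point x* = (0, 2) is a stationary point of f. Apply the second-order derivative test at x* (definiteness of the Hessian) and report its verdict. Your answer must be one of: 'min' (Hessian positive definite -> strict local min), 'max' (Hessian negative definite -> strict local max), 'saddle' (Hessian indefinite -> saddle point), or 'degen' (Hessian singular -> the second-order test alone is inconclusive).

Compute the Hessian H = grad^2 f:
  H = [[4, -2], [-2, 11]]
Verify stationarity: grad f(x*) = H x* + g = (0, 0).
Eigenvalues of H: 3.4689, 11.5311.
Both eigenvalues > 0, so H is positive definite -> x* is a strict local min.

min


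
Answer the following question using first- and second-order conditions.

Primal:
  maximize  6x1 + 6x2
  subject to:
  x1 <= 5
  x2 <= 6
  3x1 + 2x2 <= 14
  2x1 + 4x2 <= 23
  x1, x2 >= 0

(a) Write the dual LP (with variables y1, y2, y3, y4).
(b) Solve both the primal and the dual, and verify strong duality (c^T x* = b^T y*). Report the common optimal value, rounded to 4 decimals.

The standard primal-dual pair for 'max c^T x s.t. A x <= b, x >= 0' is:
  Dual:  min b^T y  s.t.  A^T y >= c,  y >= 0.

So the dual LP is:
  minimize  5y1 + 6y2 + 14y3 + 23y4
  subject to:
    y1 + 3y3 + 2y4 >= 6
    y2 + 2y3 + 4y4 >= 6
    y1, y2, y3, y4 >= 0

Solving the primal: x* = (1.25, 5.125).
  primal value c^T x* = 38.25.
Solving the dual: y* = (0, 0, 1.5, 0.75).
  dual value b^T y* = 38.25.
Strong duality: c^T x* = b^T y*. Confirmed.

38.25


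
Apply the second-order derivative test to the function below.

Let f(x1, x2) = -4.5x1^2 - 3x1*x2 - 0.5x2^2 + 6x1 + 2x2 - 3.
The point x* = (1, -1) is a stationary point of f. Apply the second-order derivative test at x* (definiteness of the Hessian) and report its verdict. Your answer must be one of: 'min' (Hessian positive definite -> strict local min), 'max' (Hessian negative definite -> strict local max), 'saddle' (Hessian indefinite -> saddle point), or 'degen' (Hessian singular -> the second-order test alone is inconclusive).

Compute the Hessian H = grad^2 f:
  H = [[-9, -3], [-3, -1]]
Verify stationarity: grad f(x*) = H x* + g = (0, 0).
Eigenvalues of H: -10, 0.
H has a zero eigenvalue (singular; negative semidefinite but not definite), so H is neither positive definite, negative definite, nor indefinite. The second-order test alone is inconclusive -> degen.
(Indeed, f is constant along the null direction of H through x*, so x* is not a strict local extremum.)

degen


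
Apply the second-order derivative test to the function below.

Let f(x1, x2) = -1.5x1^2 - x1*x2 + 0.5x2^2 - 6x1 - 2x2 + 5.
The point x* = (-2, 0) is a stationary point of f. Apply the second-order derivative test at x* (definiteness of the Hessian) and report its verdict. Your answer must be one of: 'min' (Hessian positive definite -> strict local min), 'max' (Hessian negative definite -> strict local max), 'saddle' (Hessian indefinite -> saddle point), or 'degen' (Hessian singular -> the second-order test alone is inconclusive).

Compute the Hessian H = grad^2 f:
  H = [[-3, -1], [-1, 1]]
Verify stationarity: grad f(x*) = H x* + g = (0, 0).
Eigenvalues of H: -3.2361, 1.2361.
Eigenvalues have mixed signs, so H is indefinite -> x* is a saddle point.

saddle


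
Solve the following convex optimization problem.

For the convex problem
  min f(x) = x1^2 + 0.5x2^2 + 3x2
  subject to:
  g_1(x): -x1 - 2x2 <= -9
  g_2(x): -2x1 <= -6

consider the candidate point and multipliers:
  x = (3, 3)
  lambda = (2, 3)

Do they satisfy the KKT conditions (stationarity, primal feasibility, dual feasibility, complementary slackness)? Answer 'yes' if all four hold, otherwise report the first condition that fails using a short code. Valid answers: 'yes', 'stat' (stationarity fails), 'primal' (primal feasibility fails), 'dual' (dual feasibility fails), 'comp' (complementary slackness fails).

Gradient of f: grad f(x) = Q x + c = (6, 6)
Constraint values g_i(x) = a_i^T x - b_i:
  g_1((3, 3)) = 0
  g_2((3, 3)) = 0
Stationarity residual: grad f(x) + sum_i lambda_i a_i = (-2, 2)
  -> stationarity FAILS
Primal feasibility (all g_i <= 0): OK
Dual feasibility (all lambda_i >= 0): OK
Complementary slackness (lambda_i * g_i(x) = 0 for all i): OK

Verdict: the first failing condition is stationarity -> stat.

stat


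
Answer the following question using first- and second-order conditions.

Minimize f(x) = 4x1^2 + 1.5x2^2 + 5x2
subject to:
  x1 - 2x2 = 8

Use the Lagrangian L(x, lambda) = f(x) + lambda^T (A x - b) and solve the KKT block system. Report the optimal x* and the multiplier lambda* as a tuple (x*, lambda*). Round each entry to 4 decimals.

Form the Lagrangian:
  L(x, lambda) = (1/2) x^T Q x + c^T x + lambda^T (A x - b)
Stationarity (grad_x L = 0): Q x + c + A^T lambda = 0.
Primal feasibility: A x = b.

This gives the KKT block system:
  [ Q   A^T ] [ x     ]   [-c ]
  [ A    0  ] [ lambda ] = [ b ]

Solving the linear system:
  x*      = (0.4, -3.8)
  lambda* = (-3.2)
  f(x*)   = 3.3

x* = (0.4, -3.8), lambda* = (-3.2)


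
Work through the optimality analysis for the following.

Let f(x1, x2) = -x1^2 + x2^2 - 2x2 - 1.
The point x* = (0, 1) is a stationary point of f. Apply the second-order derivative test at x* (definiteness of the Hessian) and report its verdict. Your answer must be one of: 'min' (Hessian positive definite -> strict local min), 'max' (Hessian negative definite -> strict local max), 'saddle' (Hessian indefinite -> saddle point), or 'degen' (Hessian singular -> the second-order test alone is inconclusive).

Compute the Hessian H = grad^2 f:
  H = [[-2, 0], [0, 2]]
Verify stationarity: grad f(x*) = H x* + g = (0, 0).
Eigenvalues of H: -2, 2.
Eigenvalues have mixed signs, so H is indefinite -> x* is a saddle point.

saddle


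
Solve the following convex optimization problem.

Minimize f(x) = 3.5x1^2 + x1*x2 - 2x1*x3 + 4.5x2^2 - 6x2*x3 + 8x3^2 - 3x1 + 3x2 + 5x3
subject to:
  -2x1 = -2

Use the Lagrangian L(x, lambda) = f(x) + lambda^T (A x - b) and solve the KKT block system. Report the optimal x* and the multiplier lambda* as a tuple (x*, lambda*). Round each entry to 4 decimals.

Form the Lagrangian:
  L(x, lambda) = (1/2) x^T Q x + c^T x + lambda^T (A x - b)
Stationarity (grad_x L = 0): Q x + c + A^T lambda = 0.
Primal feasibility: A x = b.

This gives the KKT block system:
  [ Q   A^T ] [ x     ]   [-c ]
  [ A    0  ] [ lambda ] = [ b ]

Solving the linear system:
  x*      = (1, -0.7593, -0.4722)
  lambda* = (2.0926)
  f(x*)   = -1.7269

x* = (1, -0.7593, -0.4722), lambda* = (2.0926)


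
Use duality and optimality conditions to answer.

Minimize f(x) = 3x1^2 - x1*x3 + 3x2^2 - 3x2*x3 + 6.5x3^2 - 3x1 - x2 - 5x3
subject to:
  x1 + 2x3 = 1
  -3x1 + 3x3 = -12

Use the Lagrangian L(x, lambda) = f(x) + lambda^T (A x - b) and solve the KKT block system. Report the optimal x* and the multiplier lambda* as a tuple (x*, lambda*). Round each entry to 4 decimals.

Form the Lagrangian:
  L(x, lambda) = (1/2) x^T Q x + c^T x + lambda^T (A x - b)
Stationarity (grad_x L = 0): Q x + c + A^T lambda = 0.
Primal feasibility: A x = b.

This gives the KKT block system:
  [ Q   A^T ] [ x     ]   [-c ]
  [ A    0  ] [ lambda ] = [ b ]

Solving the linear system:
  x*      = (3, -0.3333, -1)
  lambda* = (1.3333, 5.7778)
  f(x*)   = 32.1667

x* = (3, -0.3333, -1), lambda* = (1.3333, 5.7778)


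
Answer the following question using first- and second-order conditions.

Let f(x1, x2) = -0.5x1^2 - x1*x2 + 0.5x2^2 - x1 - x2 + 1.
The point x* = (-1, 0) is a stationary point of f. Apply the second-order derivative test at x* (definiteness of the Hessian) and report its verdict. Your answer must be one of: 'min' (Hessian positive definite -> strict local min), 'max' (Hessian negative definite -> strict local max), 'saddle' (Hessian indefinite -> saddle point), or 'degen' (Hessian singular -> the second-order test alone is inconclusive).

Compute the Hessian H = grad^2 f:
  H = [[-1, -1], [-1, 1]]
Verify stationarity: grad f(x*) = H x* + g = (0, 0).
Eigenvalues of H: -1.4142, 1.4142.
Eigenvalues have mixed signs, so H is indefinite -> x* is a saddle point.

saddle


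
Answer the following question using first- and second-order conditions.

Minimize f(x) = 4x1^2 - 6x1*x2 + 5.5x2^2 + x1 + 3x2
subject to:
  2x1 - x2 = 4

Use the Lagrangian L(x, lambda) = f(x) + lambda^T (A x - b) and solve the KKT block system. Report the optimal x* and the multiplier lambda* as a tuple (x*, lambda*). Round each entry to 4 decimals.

Form the Lagrangian:
  L(x, lambda) = (1/2) x^T Q x + c^T x + lambda^T (A x - b)
Stationarity (grad_x L = 0): Q x + c + A^T lambda = 0.
Primal feasibility: A x = b.

This gives the KKT block system:
  [ Q   A^T ] [ x     ]   [-c ]
  [ A    0  ] [ lambda ] = [ b ]

Solving the linear system:
  x*      = (2.0357, 0.0714)
  lambda* = (-8.4286)
  f(x*)   = 17.9821

x* = (2.0357, 0.0714), lambda* = (-8.4286)
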